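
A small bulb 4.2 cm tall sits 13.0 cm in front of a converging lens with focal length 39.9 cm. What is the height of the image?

1/d_i = 1/f − 1/d_o = 1/(39.90) − 1/(13.0) = -0.05186, so d_i = -19.28 cm.
m = −d_i/d_o = +1.483.
|h_i| = |m|·h_o = 1.483 × 4.2 = 6.23 cm. The image is virtual, upright and enlarged, on the same side as the object.

6.23 cm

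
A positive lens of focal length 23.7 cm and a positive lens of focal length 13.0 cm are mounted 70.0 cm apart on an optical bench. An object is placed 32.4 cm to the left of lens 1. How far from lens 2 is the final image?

Lens 1: 1/d_i1 = 1/f₁ − 1/d_o1 = 1/(23.7) − 1/(32.4) = 0.01133, so d_i1 = 88.26 cm.
The intermediate image is 88.26 cm to the right of lens 1, which lies 18.26 cm to the right of lens 2 — a virtual object — so d_o2 = −18.26 cm.
Lens 2: 1/d_i2 = 1/f₂ − 1/d_o2 = 1/(13.0) − 1/(-18.26) = 0.1317, so d_i2 = 7.59 cm.
The final image is real, 7.59 cm to the right of lens 2 (overall magnification ≈ -1.1).

7.59 cm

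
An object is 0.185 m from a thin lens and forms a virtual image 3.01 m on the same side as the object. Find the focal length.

f = 0.197 m (converging)

Virtual image ⇒ d_i = −3.01 m.
1/f = 1/d_o + 1/d_i = 1/(0.185) + 1/(-3.01) = 5.073, so f = 0.197 m.
Since f is positive, the thin lens is converging.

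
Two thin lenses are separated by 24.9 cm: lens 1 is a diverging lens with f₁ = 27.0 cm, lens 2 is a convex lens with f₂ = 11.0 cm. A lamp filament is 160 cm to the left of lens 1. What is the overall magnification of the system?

f₁ = −27.0 cm (diverging).
Lens 1: 1/d_i1 = 1/(-27.0) − 1/(160) = -0.04329, so d_i1 = -23.10 cm; m₁ = −d_i1/d_o1 = +0.1444.
d_o2 = 24.9 − (-23.10) = 48.00 cm.
Lens 2: 1/d_i2 = 1/(11.0) − 1/(48.00) = 0.07008, so d_i2 = 14.27 cm; m₂ = −d_i2/d_o2 = -0.2973.
m = m₁·m₂ = (+0.1444)(-0.2973) = -0.0429.

m = -0.0429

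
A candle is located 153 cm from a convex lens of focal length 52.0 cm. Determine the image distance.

Thin-lens equation: 1/d_i = 1/f − 1/d_o = 1/(52.00) − 1/(153) = 0.01923 − 0.006536 = 0.01269, so d_i = 78.8 cm.
The image is real, inverted and reduced, on the far side of the lens.

78.8 cm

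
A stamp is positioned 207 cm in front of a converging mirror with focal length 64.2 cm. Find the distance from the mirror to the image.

Mirror equation: 1/q = 1/f − 1/p = 1/(64.20) − 1/(207) = 0.01558 − 0.004831 = 0.01075, so q = 93.1 cm.
The image is real, inverted and reduced, in front of the mirror.

93.1 cm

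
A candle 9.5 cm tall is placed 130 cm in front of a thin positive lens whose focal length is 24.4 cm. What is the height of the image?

2.20 cm

1/d_i = 1/f − 1/d_o = 1/(24.40) − 1/(130) = 0.03329, so d_i = 30.04 cm.
m = −d_i/d_o = -0.2311.
|h_i| = |m|·h_o = 0.2311 × 9.5 = 2.20 cm. The image is real, inverted and reduced, on the far side of the lens.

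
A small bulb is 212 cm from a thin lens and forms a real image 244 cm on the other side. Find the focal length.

f = 113 cm (converging)

Real image ⇒ d_i = +244 cm.
1/f = 1/d_o + 1/d_i = 1/(212) + 1/(244) = 0.008815, so f = 113 cm.
Since f is positive, the thin lens is converging.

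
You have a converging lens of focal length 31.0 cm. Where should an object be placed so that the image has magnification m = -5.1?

37.1 cm

m = −d_i/d_o ⇒ d_i = −m·d_o.
1/f = 1/d_o + 1/d_i = 1/d_o − 1/(m·d_o) = (1 − 1/m)/d_o, so d_o = f(1 − 1/m) = (31.00)(1 − 1/(-5.1)) = 37.1 cm.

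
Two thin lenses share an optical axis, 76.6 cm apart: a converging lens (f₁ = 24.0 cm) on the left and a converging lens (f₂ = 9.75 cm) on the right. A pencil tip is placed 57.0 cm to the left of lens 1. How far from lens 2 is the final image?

Lens 1: 1/d_i1 = 1/f₁ − 1/d_o1 = 1/(24.0) − 1/(57.0) = 0.02412, so d_i1 = 41.45 cm.
The intermediate image is 41.45 cm to the right of lens 1, which is 76.6 − (41.45) = 35.15 cm to the left of lens 2, so d_o2 = +35.15 cm.
Lens 2: 1/d_i2 = 1/f₂ − 1/d_o2 = 1/(9.75) − 1/(35.15) = 0.07411, so d_i2 = 13.5 cm.
The final image is real, 13.5 cm to the right of lens 2 (overall magnification ≈ 0.28).

13.5 cm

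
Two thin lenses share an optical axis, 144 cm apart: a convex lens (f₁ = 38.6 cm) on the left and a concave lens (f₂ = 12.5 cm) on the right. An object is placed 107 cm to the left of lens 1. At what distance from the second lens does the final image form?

10.9 cm

Lens 1: 1/d_i1 = 1/f₁ − 1/d_o1 = 1/(38.6) − 1/(107) = 0.01656, so d_i1 = 60.38 cm.
The intermediate image is 60.38 cm to the right of lens 1, which is 144 − (60.38) = 83.62 cm to the left of lens 2, so d_o2 = +83.62 cm.
Lens 2 is diverging, so f₂ = −12.5 cm.
Lens 2: 1/d_i2 = 1/f₂ − 1/d_o2 = 1/(-12.5) − 1/(83.62) = -0.09196, so d_i2 = -10.9 cm.
The final image is virtual, 10.9 cm to the left of lens 2 (overall magnification ≈ -0.073).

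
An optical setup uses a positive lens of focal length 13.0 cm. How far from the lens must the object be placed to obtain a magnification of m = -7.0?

m = −d_i/d_o ⇒ d_i = −m·d_o.
1/f = 1/d_o + 1/d_i = 1/d_o − 1/(m·d_o) = (1 − 1/m)/d_o, so d_o = f(1 − 1/m) = (13.00)(1 − 1/(-7.0)) = 14.9 cm.

14.9 cm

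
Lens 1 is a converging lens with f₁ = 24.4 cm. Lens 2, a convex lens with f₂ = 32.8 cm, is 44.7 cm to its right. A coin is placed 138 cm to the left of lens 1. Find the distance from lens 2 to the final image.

Lens 1: 1/d_i1 = 1/f₁ − 1/d_o1 = 1/(24.4) − 1/(138) = 0.03374, so d_i1 = 29.64 cm.
The intermediate image is 29.64 cm to the right of lens 1, which is 44.7 − (29.64) = 15.06 cm to the left of lens 2, so d_o2 = +15.06 cm.
Lens 2: 1/d_i2 = 1/f₂ − 1/d_o2 = 1/(32.8) − 1/(15.06) = -0.03591, so d_i2 = -27.8 cm.
The final image is virtual, 27.8 cm to the left of lens 2 (overall magnification ≈ -0.40).

27.8 cm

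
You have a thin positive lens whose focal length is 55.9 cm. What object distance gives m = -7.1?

m = −d_i/d_o ⇒ d_i = −m·d_o.
1/f = 1/d_o + 1/d_i = 1/d_o − 1/(m·d_o) = (1 − 1/m)/d_o, so d_o = f(1 − 1/m) = (55.90)(1 − 1/(-7.1)) = 63.8 cm.

63.8 cm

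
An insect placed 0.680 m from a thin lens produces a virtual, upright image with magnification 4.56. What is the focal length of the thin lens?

m = −d_i/d_o ⇒ d_i = −m·d_o = −(+4.56)·(0.680) = -3.101 m.
1/f = 1/d_o + 1/d_i = 1/(0.680) + 1/(-3.101) = 1.148, so f = 0.871 m.
Since f is positive, the thin lens is converging.

f = 0.871 m (converging)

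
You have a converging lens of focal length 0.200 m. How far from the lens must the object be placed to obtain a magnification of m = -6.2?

0.232 m

m = −d_i/d_o ⇒ d_i = −m·d_o.
1/f = 1/d_o + 1/d_i = 1/d_o − 1/(m·d_o) = (1 − 1/m)/d_o, so d_o = f(1 − 1/m) = (0.2000)(1 − 1/(-6.2)) = 0.232 m.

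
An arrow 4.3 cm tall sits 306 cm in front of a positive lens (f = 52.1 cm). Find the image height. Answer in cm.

0.882 cm

1/d_i = 1/f − 1/d_o = 1/(52.10) − 1/(306) = 0.01593, so d_i = 62.79 cm.
m = −d_i/d_o = -0.2052.
|h_i| = |m|·h_o = 0.2052 × 4.3 = 0.882 cm. The image is real, inverted and reduced, on the far side of the lens.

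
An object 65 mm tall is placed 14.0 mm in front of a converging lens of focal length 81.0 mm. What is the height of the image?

1/d_i = 1/f − 1/d_o = 1/(81.00) − 1/(14.0) = -0.05908, so d_i = -16.93 mm.
m = −d_i/d_o = +1.209.
|h_i| = |m|·h_o = 1.209 × 65 = 78.6 mm. The image is virtual, upright and enlarged, on the same side as the object.

78.6 mm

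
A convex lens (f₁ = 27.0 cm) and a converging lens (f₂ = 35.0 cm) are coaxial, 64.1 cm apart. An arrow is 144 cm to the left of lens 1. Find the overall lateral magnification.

Lens 1: 1/d_i1 = 1/(27.0) − 1/(144) = 0.03009, so d_i1 = 33.23 cm; m₁ = −d_i1/d_o1 = -0.2308.
d_o2 = 64.1 − (33.23) = 30.87 cm.
Lens 2: 1/d_i2 = 1/(35.0) − 1/(30.87) = -0.003822, so d_i2 = -261.6 cm; m₂ = −d_i2/d_o2 = +8.475.
m = m₁·m₂ = (-0.2308)(+8.475) = -1.96.

m = -1.96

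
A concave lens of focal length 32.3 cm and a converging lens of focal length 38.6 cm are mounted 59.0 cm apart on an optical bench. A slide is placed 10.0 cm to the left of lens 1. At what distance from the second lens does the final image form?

91.7 cm

Lens 1 is diverging, so f₁ = −32.3 cm.
Lens 1: 1/d_i1 = 1/f₁ − 1/d_o1 = 1/(-32.3) − 1/(10.0) = -0.1310, so d_i1 = -7.636 cm.
The intermediate image is 7.636 cm to the left of lens 1 (virtual), which is 59.0 − (-7.636) = 66.64 cm to the left of lens 2, so d_o2 = +66.64 cm.
Lens 2: 1/d_i2 = 1/f₂ − 1/d_o2 = 1/(38.6) − 1/(66.64) = 0.01090, so d_i2 = 91.7 cm.
The final image is real, 91.7 cm to the right of lens 2 (overall magnification ≈ -1.1).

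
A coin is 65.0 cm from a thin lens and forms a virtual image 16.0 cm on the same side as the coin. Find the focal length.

Virtual image ⇒ d_i = −16.0 cm.
1/f = 1/d_o + 1/d_i = 1/(65.0) + 1/(-16.0) = -0.04712, so f = -21.2 cm.
Since f is negative, the thin lens is diverging.

f = -21.2 cm (diverging)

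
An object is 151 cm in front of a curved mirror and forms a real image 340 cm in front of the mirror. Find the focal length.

Real image ⇒ d_i = +340 cm.
1/f = 1/d_o + 1/d_i = 1/(151) + 1/(340) = 0.009564, so f = 105 cm.
Since f is positive, the curved mirror is concave.

f = 105 cm (concave)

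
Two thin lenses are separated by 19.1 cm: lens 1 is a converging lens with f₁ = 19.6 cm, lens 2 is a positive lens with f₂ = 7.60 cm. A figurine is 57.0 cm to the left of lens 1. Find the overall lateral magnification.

Lens 1: 1/d_i1 = 1/(19.6) − 1/(57.0) = 0.03348, so d_i1 = 29.87 cm; m₁ = −d_i1/d_o1 = -0.5240.
d_o2 = 19.1 − (29.87) = -10.77 cm (virtual object).
Lens 2: 1/d_i2 = 1/(7.60) − 1/(-10.77) = 0.2244, so d_i2 = 4.456 cm; m₂ = −d_i2/d_o2 = +0.4137.
m = m₁·m₂ = (-0.5240)(+0.4137) = -0.217.

m = -0.217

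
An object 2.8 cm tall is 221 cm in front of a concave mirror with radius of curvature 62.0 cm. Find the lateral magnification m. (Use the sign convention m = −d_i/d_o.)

f = R/2 = 62.0/2 = 31.00 cm.
1/d_i = 1/f − 1/d_o = 1/(31.00) − 1/(221) = 0.02773, so d_i = 36.06 cm.
m = −d_i/d_o = −(36.06)/(221) = -0.163.
The image is real, inverted and reduced, in front of the mirror.

m = -0.163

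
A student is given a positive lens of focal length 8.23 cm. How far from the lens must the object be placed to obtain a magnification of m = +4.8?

m = −d_i/d_o ⇒ d_i = −m·d_o.
1/f = 1/d_o + 1/d_i = 1/d_o − 1/(m·d_o) = (1 − 1/m)/d_o, so d_o = f(1 − 1/m) = (8.230)(1 − 1/(+4.8)) = 6.52 cm.

6.52 cm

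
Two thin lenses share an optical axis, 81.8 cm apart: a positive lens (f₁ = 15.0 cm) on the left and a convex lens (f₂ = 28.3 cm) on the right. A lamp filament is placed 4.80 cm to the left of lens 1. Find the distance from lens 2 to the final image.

41.5 cm

Lens 1: 1/d_i1 = 1/f₁ − 1/d_o1 = 1/(15.0) − 1/(4.80) = -0.1417, so d_i1 = -7.059 cm.
The intermediate image is 7.059 cm to the left of lens 1 (virtual), which is 81.8 − (-7.059) = 88.86 cm to the left of lens 2, so d_o2 = +88.86 cm.
Lens 2: 1/d_i2 = 1/f₂ − 1/d_o2 = 1/(28.3) − 1/(88.86) = 0.02408, so d_i2 = 41.5 cm.
The final image is real, 41.5 cm to the right of lens 2 (overall magnification ≈ -0.69).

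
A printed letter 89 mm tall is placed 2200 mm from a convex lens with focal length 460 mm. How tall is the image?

23.5 mm

1/d_i = 1/f − 1/d_o = 1/(460.0) − 1/(2200) = 0.001719, so d_i = 581.6 mm.
m = −d_i/d_o = -0.2644.
|h_i| = |m|·h_o = 0.2644 × 89 = 23.5 mm. The image is real, inverted and reduced, on the far side of the lens.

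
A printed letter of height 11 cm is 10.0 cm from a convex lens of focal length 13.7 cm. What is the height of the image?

40.7 cm

1/d_i = 1/f − 1/d_o = 1/(13.70) − 1/(10.0) = -0.02701, so d_i = -37.03 cm.
m = −d_i/d_o = +3.703.
|h_i| = |m|·h_o = 3.703 × 11 = 40.7 cm. The image is virtual, upright and enlarged, on the same side as the object.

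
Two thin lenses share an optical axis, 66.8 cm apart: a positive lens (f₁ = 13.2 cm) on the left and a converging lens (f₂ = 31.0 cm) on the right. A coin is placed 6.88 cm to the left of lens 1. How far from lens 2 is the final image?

50.2 cm

Lens 1: 1/d_i1 = 1/f₁ − 1/d_o1 = 1/(13.2) − 1/(6.88) = -0.06959, so d_i1 = -14.37 cm.
The intermediate image is 14.37 cm to the left of lens 1 (virtual), which is 66.8 − (-14.37) = 81.17 cm to the left of lens 2, so d_o2 = +81.17 cm.
Lens 2: 1/d_i2 = 1/f₂ − 1/d_o2 = 1/(31.0) − 1/(81.17) = 0.01994, so d_i2 = 50.2 cm.
The final image is real, 50.2 cm to the right of lens 2 (overall magnification ≈ -1.3).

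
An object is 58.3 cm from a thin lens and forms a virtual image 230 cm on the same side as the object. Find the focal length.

f = 78.1 cm (converging)

Virtual image ⇒ d_i = −230 cm.
1/f = 1/d_o + 1/d_i = 1/(58.3) + 1/(-230) = 0.01280, so f = 78.1 cm.
Since f is positive, the thin lens is converging.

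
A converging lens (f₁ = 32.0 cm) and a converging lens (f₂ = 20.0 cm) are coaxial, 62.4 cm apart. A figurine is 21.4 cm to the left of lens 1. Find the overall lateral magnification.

Lens 1: 1/d_i1 = 1/(32.0) − 1/(21.4) = -0.01548, so d_i1 = -64.60 cm; m₁ = −d_i1/d_o1 = +3.019.
d_o2 = 62.4 − (-64.60) = 127.0 cm.
Lens 2: 1/d_i2 = 1/(20.0) − 1/(127.0) = 0.04213, so d_i2 = 23.74 cm; m₂ = −d_i2/d_o2 = -0.1869.
m = m₁·m₂ = (+3.019)(-0.1869) = -0.564.

m = -0.564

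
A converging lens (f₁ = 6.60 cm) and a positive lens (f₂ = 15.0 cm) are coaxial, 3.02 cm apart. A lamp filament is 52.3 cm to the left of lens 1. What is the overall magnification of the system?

Lens 1: 1/d_i1 = 1/(6.60) − 1/(52.3) = 0.1324, so d_i1 = 7.553 cm; m₁ = −d_i1/d_o1 = -0.1444.
d_o2 = 3.02 − (7.553) = -4.533 cm (virtual object).
Lens 2: 1/d_i2 = 1/(15.0) − 1/(-4.533) = 0.2873, so d_i2 = 3.481 cm; m₂ = −d_i2/d_o2 = +0.7679.
m = m₁·m₂ = (-0.1444)(+0.7679) = -0.111.

m = -0.111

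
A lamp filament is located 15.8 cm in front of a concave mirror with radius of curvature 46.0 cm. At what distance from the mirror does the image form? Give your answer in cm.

f = R/2 = 46.0/2 = 23.00 cm.
Mirror equation: 1/d_i = 1/f − 1/d_o = 1/(23.00) − 1/(15.8) = 0.04348 − 0.06329 = -0.01981, so d_i = -50.5 cm.
The image is virtual, upright and enlarged, behind the mirror.

50.5 cm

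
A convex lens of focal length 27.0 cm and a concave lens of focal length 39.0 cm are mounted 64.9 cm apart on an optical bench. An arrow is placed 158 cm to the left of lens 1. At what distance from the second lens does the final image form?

Lens 1: 1/d_i1 = 1/f₁ − 1/d_o1 = 1/(27.0) − 1/(158) = 0.03071, so d_i1 = 32.56 cm.
The intermediate image is 32.56 cm to the right of lens 1, which is 64.9 − (32.56) = 32.34 cm to the left of lens 2, so d_o2 = +32.34 cm.
Lens 2 is diverging, so f₂ = −39.0 cm.
Lens 2: 1/d_i2 = 1/f₂ − 1/d_o2 = 1/(-39.0) − 1/(32.34) = -0.05656, so d_i2 = -17.7 cm.
The final image is virtual, 17.7 cm to the left of lens 2 (overall magnification ≈ -0.11).

17.7 cm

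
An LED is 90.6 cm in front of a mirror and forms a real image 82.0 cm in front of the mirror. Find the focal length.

f = 43.0 cm (concave)

Real image ⇒ d_i = +82.0 cm.
1/f = 1/d_o + 1/d_i = 1/(90.6) + 1/(82.0) = 0.02323, so f = 43.0 cm.
Since f is positive, the mirror is concave.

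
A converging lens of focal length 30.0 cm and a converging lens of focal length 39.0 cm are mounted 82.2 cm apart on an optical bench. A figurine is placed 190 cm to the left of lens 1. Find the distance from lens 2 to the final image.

240 cm

Lens 1: 1/d_i1 = 1/f₁ − 1/d_o1 = 1/(30.0) − 1/(190) = 0.02807, so d_i1 = 35.62 cm.
The intermediate image is 35.62 cm to the right of lens 1, which is 82.2 − (35.62) = 46.58 cm to the left of lens 2, so d_o2 = +46.58 cm.
Lens 2: 1/d_i2 = 1/f₂ − 1/d_o2 = 1/(39.0) − 1/(46.58) = 0.004173, so d_i2 = 240 cm.
The final image is real, 240 cm to the right of lens 2 (overall magnification ≈ 0.97).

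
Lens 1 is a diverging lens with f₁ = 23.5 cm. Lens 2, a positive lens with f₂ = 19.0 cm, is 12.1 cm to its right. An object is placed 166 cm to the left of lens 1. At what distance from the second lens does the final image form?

Lens 1 is diverging, so f₁ = −23.5 cm.
Lens 1: 1/d_i1 = 1/f₁ − 1/d_o1 = 1/(-23.5) − 1/(166) = -0.04858, so d_i1 = -20.59 cm.
The intermediate image is 20.59 cm to the left of lens 1 (virtual), which is 12.1 − (-20.59) = 32.69 cm to the left of lens 2, so d_o2 = +32.69 cm.
Lens 2: 1/d_i2 = 1/f₂ − 1/d_o2 = 1/(19.0) − 1/(32.69) = 0.02204, so d_i2 = 45.4 cm.
The final image is real, 45.4 cm to the right of lens 2 (overall magnification ≈ -0.17).

45.4 cm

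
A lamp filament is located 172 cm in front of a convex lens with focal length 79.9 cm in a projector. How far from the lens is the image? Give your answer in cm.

Thin-lens equation: 1/d_i = 1/f − 1/d_o = 1/(79.90) − 1/(172) = 0.01252 − 0.005814 = 0.006702, so d_i = 149 cm.
The image is real, inverted and reduced, on the far side of the lens.

149 cm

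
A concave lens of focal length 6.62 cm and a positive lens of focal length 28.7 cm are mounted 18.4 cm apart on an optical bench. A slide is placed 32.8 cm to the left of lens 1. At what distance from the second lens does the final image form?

143 cm

Lens 1 is diverging, so f₁ = −6.62 cm.
Lens 1: 1/d_i1 = 1/f₁ − 1/d_o1 = 1/(-6.62) − 1/(32.8) = -0.1815, so d_i1 = -5.508 cm.
The intermediate image is 5.508 cm to the left of lens 1 (virtual), which is 18.4 − (-5.508) = 23.91 cm to the left of lens 2, so d_o2 = +23.91 cm.
Lens 2: 1/d_i2 = 1/f₂ − 1/d_o2 = 1/(28.7) − 1/(23.91) = -0.006980, so d_i2 = -143 cm.
The final image is virtual, 143 cm to the left of lens 2 (overall magnification ≈ 1.0).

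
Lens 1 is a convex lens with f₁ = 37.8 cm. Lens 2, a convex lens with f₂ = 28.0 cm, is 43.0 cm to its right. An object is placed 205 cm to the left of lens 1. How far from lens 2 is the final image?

2.99 cm

Lens 1: 1/d_i1 = 1/f₁ − 1/d_o1 = 1/(37.8) − 1/(205) = 0.02158, so d_i1 = 46.35 cm.
The intermediate image is 46.35 cm to the right of lens 1, which lies 3.350 cm to the right of lens 2 — a virtual object — so d_o2 = −3.350 cm.
Lens 2: 1/d_i2 = 1/f₂ − 1/d_o2 = 1/(28.0) − 1/(-3.350) = 0.3342, so d_i2 = 2.99 cm.
The final image is real, 2.99 cm to the right of lens 2 (overall magnification ≈ -0.20).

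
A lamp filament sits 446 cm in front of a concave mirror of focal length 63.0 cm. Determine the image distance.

Mirror equation: 1/v = 1/f − 1/u = 1/(63.00) − 1/(446) = 0.01587 − 0.002242 = 0.01363, so v = 73.4 cm.
The image is real, inverted and reduced, in front of the mirror.

73.4 cm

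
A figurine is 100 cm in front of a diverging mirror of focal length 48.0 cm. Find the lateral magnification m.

For a diverging mirror, f = -48.0 cm.
1/d_i = 1/f − 1/d_o = 1/(-48.00) − 1/(100) = -0.03083, so d_i = -32.43 cm.
m = −d_i/d_o = −(-32.43)/(100) = +0.324.
The image is virtual, upright and reduced, behind the mirror.

m = +0.324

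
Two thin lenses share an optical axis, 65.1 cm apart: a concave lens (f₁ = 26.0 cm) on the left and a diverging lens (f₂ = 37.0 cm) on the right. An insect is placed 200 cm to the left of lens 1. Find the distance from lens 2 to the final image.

26.1 cm

Lens 1 is diverging, so f₁ = −26.0 cm.
Lens 1: 1/d_i1 = 1/f₁ − 1/d_o1 = 1/(-26.0) − 1/(200) = -0.04346, so d_i1 = -23.01 cm.
The intermediate image is 23.01 cm to the left of lens 1 (virtual), which is 65.1 − (-23.01) = 88.11 cm to the left of lens 2, so d_o2 = +88.11 cm.
Lens 2 is diverging, so f₂ = −37.0 cm.
Lens 2: 1/d_i2 = 1/f₂ − 1/d_o2 = 1/(-37.0) − 1/(88.11) = -0.03838, so d_i2 = -26.1 cm.
The final image is virtual, 26.1 cm to the left of lens 2 (overall magnification ≈ 0.034).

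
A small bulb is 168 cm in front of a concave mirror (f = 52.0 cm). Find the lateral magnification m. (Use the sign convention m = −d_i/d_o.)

m = -0.448

1/d_i = 1/f − 1/d_o = 1/(52.00) − 1/(168) = 0.01328, so d_i = 75.31 cm.
m = −d_i/d_o = −(75.31)/(168) = -0.448.
The image is real, inverted and reduced, in front of the mirror.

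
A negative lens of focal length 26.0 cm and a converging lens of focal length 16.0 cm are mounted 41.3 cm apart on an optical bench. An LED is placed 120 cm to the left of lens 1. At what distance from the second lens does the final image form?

Lens 1 is diverging, so f₁ = −26.0 cm.
Lens 1: 1/d_i1 = 1/f₁ − 1/d_o1 = 1/(-26.0) − 1/(120) = -0.04679, so d_i1 = -21.37 cm.
The intermediate image is 21.37 cm to the left of lens 1 (virtual), which is 41.3 − (-21.37) = 62.67 cm to the left of lens 2, so d_o2 = +62.67 cm.
Lens 2: 1/d_i2 = 1/f₂ − 1/d_o2 = 1/(16.0) − 1/(62.67) = 0.04654, so d_i2 = 21.5 cm.
The final image is real, 21.5 cm to the right of lens 2 (overall magnification ≈ -0.061).

21.5 cm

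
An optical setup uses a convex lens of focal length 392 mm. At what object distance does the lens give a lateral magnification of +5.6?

322 mm

m = −d_i/d_o ⇒ d_i = −m·d_o.
1/f = 1/d_o + 1/d_i = 1/d_o − 1/(m·d_o) = (1 − 1/m)/d_o, so d_o = f(1 − 1/m) = (392.0)(1 − 1/(+5.6)) = 322 mm.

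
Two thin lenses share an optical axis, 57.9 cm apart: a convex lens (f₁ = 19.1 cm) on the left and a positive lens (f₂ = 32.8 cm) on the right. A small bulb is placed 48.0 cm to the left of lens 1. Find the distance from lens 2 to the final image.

130 cm

Lens 1: 1/d_i1 = 1/f₁ − 1/d_o1 = 1/(19.1) − 1/(48.0) = 0.03152, so d_i1 = 31.72 cm.
The intermediate image is 31.72 cm to the right of lens 1, which is 57.9 − (31.72) = 26.18 cm to the left of lens 2, so d_o2 = +26.18 cm.
Lens 2: 1/d_i2 = 1/f₂ − 1/d_o2 = 1/(32.8) − 1/(26.18) = -0.007709, so d_i2 = -130 cm.
The final image is virtual, 130 cm to the left of lens 2 (overall magnification ≈ -3.3).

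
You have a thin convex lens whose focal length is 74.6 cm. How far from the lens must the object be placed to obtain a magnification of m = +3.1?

m = −d_i/d_o ⇒ d_i = −m·d_o.
1/f = 1/d_o + 1/d_i = 1/d_o − 1/(m·d_o) = (1 − 1/m)/d_o, so d_o = f(1 − 1/m) = (74.60)(1 − 1/(+3.1)) = 50.5 cm.

50.5 cm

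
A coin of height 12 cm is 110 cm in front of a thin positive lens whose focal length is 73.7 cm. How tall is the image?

1/d_i = 1/f − 1/d_o = 1/(73.70) − 1/(110) = 0.004478, so d_i = 223.3 cm.
m = −d_i/d_o = -2.030.
|h_i| = |m|·h_o = 2.030 × 12 = 24.4 cm. The image is real, inverted and enlarged, on the far side of the lens.

24.4 cm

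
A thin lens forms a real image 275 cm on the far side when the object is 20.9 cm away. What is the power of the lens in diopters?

P = +5.15 D

d_i = +275 cm.
1/f = 1/d_o + 1/d_i = 1/(20.9) + 1/(275) = 0.05148 cm⁻¹.
f = 19.42 cm = 0.1942 m, so P = 1/f = +5.15 D.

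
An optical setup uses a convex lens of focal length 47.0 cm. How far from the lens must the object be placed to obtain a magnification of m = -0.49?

143 cm

m = −d_i/d_o ⇒ d_i = −m·d_o.
1/f = 1/d_o + 1/d_i = 1/d_o − 1/(m·d_o) = (1 − 1/m)/d_o, so d_o = f(1 − 1/m) = (47.00)(1 − 1/(-0.49)) = 143 cm.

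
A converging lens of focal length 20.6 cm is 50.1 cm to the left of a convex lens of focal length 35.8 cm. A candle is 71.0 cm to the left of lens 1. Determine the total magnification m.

m = -0.994

Lens 1: 1/d_i1 = 1/(20.6) − 1/(71.0) = 0.03446, so d_i1 = 29.02 cm; m₁ = −d_i1/d_o1 = -0.4087.
d_o2 = 50.1 − (29.02) = 21.08 cm.
Lens 2: 1/d_i2 = 1/(35.8) − 1/(21.08) = -0.01951, so d_i2 = -51.27 cm; m₂ = −d_i2/d_o2 = +2.432.
m = m₁·m₂ = (-0.4087)(+2.432) = -0.994.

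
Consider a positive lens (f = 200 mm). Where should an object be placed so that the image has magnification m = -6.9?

m = −d_i/d_o ⇒ d_i = −m·d_o.
1/f = 1/d_o + 1/d_i = 1/d_o − 1/(m·d_o) = (1 − 1/m)/d_o, so d_o = f(1 − 1/m) = (200.0)(1 − 1/(-6.9)) = 229 mm.

229 mm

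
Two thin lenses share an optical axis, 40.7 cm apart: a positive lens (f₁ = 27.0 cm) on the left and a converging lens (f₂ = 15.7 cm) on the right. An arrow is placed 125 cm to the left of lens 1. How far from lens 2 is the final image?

10.4 cm

Lens 1: 1/d_i1 = 1/f₁ − 1/d_o1 = 1/(27.0) − 1/(125) = 0.02904, so d_i1 = 34.44 cm.
The intermediate image is 34.44 cm to the right of lens 1, which is 40.7 − (34.44) = 6.260 cm to the left of lens 2, so d_o2 = +6.260 cm.
Lens 2: 1/d_i2 = 1/f₂ − 1/d_o2 = 1/(15.7) − 1/(6.260) = -0.09605, so d_i2 = -10.4 cm.
The final image is virtual, 10.4 cm to the left of lens 2 (overall magnification ≈ -0.46).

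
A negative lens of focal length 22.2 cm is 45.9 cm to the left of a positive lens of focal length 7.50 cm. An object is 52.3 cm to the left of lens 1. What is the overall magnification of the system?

m = -0.0414

f₁ = −22.2 cm (diverging).
Lens 1: 1/d_i1 = 1/(-22.2) − 1/(52.3) = -0.06417, so d_i1 = -15.58 cm; m₁ = −d_i1/d_o1 = +0.2979.
d_o2 = 45.9 − (-15.58) = 61.48 cm.
Lens 2: 1/d_i2 = 1/(7.50) − 1/(61.48) = 0.1171, so d_i2 = 8.542 cm; m₂ = −d_i2/d_o2 = -0.1389.
m = m₁·m₂ = (+0.2979)(-0.1389) = -0.0414.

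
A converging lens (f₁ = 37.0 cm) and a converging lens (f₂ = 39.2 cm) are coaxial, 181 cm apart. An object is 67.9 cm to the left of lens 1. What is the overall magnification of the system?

Lens 1: 1/d_i1 = 1/(37.0) − 1/(67.9) = 0.01230, so d_i1 = 81.30 cm; m₁ = −d_i1/d_o1 = -1.197.
d_o2 = 181 − (81.30) = 99.70 cm.
Lens 2: 1/d_i2 = 1/(39.2) − 1/(99.70) = 0.01548, so d_i2 = 64.60 cm; m₂ = −d_i2/d_o2 = -0.6479.
m = m₁·m₂ = (-1.197)(-0.6479) = +0.776.

m = +0.776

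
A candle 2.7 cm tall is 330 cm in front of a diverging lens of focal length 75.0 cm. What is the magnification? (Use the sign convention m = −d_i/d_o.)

For a diverging lens, f = -75.0 cm.
1/d_i = 1/f − 1/d_o = 1/(-75.00) − 1/(330) = -0.01636, so d_i = -61.11 cm.
m = −d_i/d_o = −(-61.11)/(330) = +0.185.
The image is virtual, upright and reduced, on the same side as the object.

m = +0.185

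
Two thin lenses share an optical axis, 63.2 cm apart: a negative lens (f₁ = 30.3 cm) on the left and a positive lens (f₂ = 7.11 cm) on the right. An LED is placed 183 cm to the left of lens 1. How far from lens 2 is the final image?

7.73 cm

Lens 1 is diverging, so f₁ = −30.3 cm.
Lens 1: 1/d_i1 = 1/f₁ − 1/d_o1 = 1/(-30.3) − 1/(183) = -0.03847, so d_i1 = -26.00 cm.
The intermediate image is 26.00 cm to the left of lens 1 (virtual), which is 63.2 − (-26.00) = 89.20 cm to the left of lens 2, so d_o2 = +89.20 cm.
Lens 2: 1/d_i2 = 1/f₂ − 1/d_o2 = 1/(7.11) − 1/(89.20) = 0.1294, so d_i2 = 7.73 cm.
The final image is real, 7.73 cm to the right of lens 2 (overall magnification ≈ -0.012).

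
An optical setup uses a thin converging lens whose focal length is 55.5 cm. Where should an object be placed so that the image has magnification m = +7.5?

m = −d_i/d_o ⇒ d_i = −m·d_o.
1/f = 1/d_o + 1/d_i = 1/d_o − 1/(m·d_o) = (1 − 1/m)/d_o, so d_o = f(1 − 1/m) = (55.50)(1 − 1/(+7.5)) = 48.1 cm.

48.1 cm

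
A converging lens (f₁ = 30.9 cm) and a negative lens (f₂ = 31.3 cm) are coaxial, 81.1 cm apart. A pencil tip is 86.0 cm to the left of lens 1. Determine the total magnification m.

Lens 1: 1/d_i1 = 1/(30.9) − 1/(86.0) = 0.02073, so d_i1 = 48.23 cm; m₁ = −d_i1/d_o1 = -0.5608.
d_o2 = 81.1 − (48.23) = 32.87 cm.
f₂ = −31.3 cm (diverging).
Lens 2: 1/d_i2 = 1/(-31.3) − 1/(32.87) = -0.06237, so d_i2 = -16.03 cm; m₂ = −d_i2/d_o2 = +0.4878.
m = m₁·m₂ = (-0.5608)(+0.4878) = -0.274.

m = -0.274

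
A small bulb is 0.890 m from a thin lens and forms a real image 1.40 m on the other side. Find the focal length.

f = 0.544 m (converging)

Real image ⇒ d_i = +1.40 m.
1/f = 1/d_o + 1/d_i = 1/(0.890) + 1/(1.40) = 1.838, so f = 0.544 m.
Since f is positive, the thin lens is converging.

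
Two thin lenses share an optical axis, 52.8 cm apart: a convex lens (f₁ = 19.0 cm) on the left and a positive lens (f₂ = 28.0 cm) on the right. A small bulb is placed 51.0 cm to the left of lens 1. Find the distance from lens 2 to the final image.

115 cm

Lens 1: 1/d_i1 = 1/f₁ − 1/d_o1 = 1/(19.0) − 1/(51.0) = 0.03302, so d_i1 = 30.28 cm.
The intermediate image is 30.28 cm to the right of lens 1, which is 52.8 − (30.28) = 22.52 cm to the left of lens 2, so d_o2 = +22.52 cm.
Lens 2: 1/d_i2 = 1/f₂ − 1/d_o2 = 1/(28.0) − 1/(22.52) = -0.008691, so d_i2 = -115 cm.
The final image is virtual, 115 cm to the left of lens 2 (overall magnification ≈ -3.0).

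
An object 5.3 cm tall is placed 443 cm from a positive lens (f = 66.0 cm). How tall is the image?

0.928 cm

1/d_i = 1/f − 1/d_o = 1/(66.00) − 1/(443) = 0.01289, so d_i = 77.55 cm.
m = −d_i/d_o = -0.1751.
|h_i| = |m|·h_o = 0.1751 × 5.3 = 0.928 cm. The image is real, inverted and reduced, on the far side of the lens.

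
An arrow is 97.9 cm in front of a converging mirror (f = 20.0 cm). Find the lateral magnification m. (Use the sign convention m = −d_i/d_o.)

m = -0.257

1/d_i = 1/f − 1/d_o = 1/(20.00) − 1/(97.9) = 0.03979, so d_i = 25.13 cm.
m = −d_i/d_o = −(25.13)/(97.9) = -0.257.
The image is real, inverted and reduced, in front of the mirror.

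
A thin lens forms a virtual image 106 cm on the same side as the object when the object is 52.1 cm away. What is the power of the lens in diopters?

P = +0.976 D

Virtual image ⇒ d_i = −106 cm.
1/f = 1/d_o + 1/d_i = 1/(52.1) + 1/(-106) = 0.009760 cm⁻¹.
f = 102.5 cm = 1.025 m, so P = 1/f = +0.976 D.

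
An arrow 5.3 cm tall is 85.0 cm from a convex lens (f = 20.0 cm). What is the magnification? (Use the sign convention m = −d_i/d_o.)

m = -0.308

1/d_i = 1/f − 1/d_o = 1/(20.00) − 1/(85.0) = 0.03824, so d_i = 26.15 cm.
m = −d_i/d_o = −(26.15)/(85.0) = -0.308.
The image is real, inverted and reduced, on the far side of the lens.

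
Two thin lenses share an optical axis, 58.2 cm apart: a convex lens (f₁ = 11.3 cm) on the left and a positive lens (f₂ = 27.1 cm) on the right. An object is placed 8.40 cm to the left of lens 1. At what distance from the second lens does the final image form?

Lens 1: 1/d_i1 = 1/f₁ − 1/d_o1 = 1/(11.3) − 1/(8.40) = -0.03055, so d_i1 = -32.73 cm.
The intermediate image is 32.73 cm to the left of lens 1 (virtual), which is 58.2 − (-32.73) = 90.93 cm to the left of lens 2, so d_o2 = +90.93 cm.
Lens 2: 1/d_i2 = 1/f₂ − 1/d_o2 = 1/(27.1) − 1/(90.93) = 0.02590, so d_i2 = 38.6 cm.
The final image is real, 38.6 cm to the right of lens 2 (overall magnification ≈ -1.7).

38.6 cm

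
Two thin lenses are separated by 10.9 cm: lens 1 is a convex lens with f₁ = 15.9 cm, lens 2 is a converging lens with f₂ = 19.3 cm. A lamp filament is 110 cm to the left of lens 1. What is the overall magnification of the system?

Lens 1: 1/d_i1 = 1/(15.9) − 1/(110) = 0.05380, so d_i1 = 18.59 cm; m₁ = −d_i1/d_o1 = -0.1690.
d_o2 = 10.9 − (18.59) = -7.690 cm (virtual object).
Lens 2: 1/d_i2 = 1/(19.3) − 1/(-7.690) = 0.1819, so d_i2 = 5.499 cm; m₂ = −d_i2/d_o2 = +0.7151.
m = m₁·m₂ = (-0.1690)(+0.7151) = -0.121.

m = -0.121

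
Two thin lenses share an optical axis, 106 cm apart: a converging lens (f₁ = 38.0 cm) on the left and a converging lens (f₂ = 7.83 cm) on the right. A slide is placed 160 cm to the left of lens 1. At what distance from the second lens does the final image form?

Lens 1: 1/d_i1 = 1/f₁ − 1/d_o1 = 1/(38.0) − 1/(160) = 0.02007, so d_i1 = 49.84 cm.
The intermediate image is 49.84 cm to the right of lens 1, which is 106 − (49.84) = 56.16 cm to the left of lens 2, so d_o2 = +56.16 cm.
Lens 2: 1/d_i2 = 1/f₂ − 1/d_o2 = 1/(7.83) − 1/(56.16) = 0.1099, so d_i2 = 9.10 cm.
The final image is real, 9.10 cm to the right of lens 2 (overall magnification ≈ 0.050).

9.10 cm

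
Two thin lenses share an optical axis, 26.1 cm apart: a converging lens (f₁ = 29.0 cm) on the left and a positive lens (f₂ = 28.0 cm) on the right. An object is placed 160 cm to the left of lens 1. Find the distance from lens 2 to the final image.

6.99 cm

Lens 1: 1/d_i1 = 1/f₁ − 1/d_o1 = 1/(29.0) − 1/(160) = 0.02823, so d_i1 = 35.42 cm.
The intermediate image is 35.42 cm to the right of lens 1, which lies 9.320 cm to the right of lens 2 — a virtual object — so d_o2 = −9.320 cm.
Lens 2: 1/d_i2 = 1/f₂ − 1/d_o2 = 1/(28.0) − 1/(-9.320) = 0.1430, so d_i2 = 6.99 cm.
The final image is real, 6.99 cm to the right of lens 2 (overall magnification ≈ -0.17).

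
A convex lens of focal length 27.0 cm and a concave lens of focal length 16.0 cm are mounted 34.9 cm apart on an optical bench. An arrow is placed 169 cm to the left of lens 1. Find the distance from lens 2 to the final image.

2.36 cm

Lens 1: 1/d_i1 = 1/f₁ − 1/d_o1 = 1/(27.0) − 1/(169) = 0.03112, so d_i1 = 32.13 cm.
The intermediate image is 32.13 cm to the right of lens 1, which is 34.9 − (32.13) = 2.770 cm to the left of lens 2, so d_o2 = +2.770 cm.
Lens 2 is diverging, so f₂ = −16.0 cm.
Lens 2: 1/d_i2 = 1/f₂ − 1/d_o2 = 1/(-16.0) − 1/(2.770) = -0.4235, so d_i2 = -2.36 cm.
The final image is virtual, 2.36 cm to the left of lens 2 (overall magnification ≈ -0.16).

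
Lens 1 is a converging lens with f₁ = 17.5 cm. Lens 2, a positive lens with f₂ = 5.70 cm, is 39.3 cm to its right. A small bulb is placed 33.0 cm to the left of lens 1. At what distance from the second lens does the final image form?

3.18 cm

Lens 1: 1/d_i1 = 1/f₁ − 1/d_o1 = 1/(17.5) − 1/(33.0) = 0.02684, so d_i1 = 37.26 cm.
The intermediate image is 37.26 cm to the right of lens 1, which is 39.3 − (37.26) = 2.040 cm to the left of lens 2, so d_o2 = +2.040 cm.
Lens 2: 1/d_i2 = 1/f₂ − 1/d_o2 = 1/(5.70) − 1/(2.040) = -0.3148, so d_i2 = -3.18 cm.
The final image is virtual, 3.18 cm to the left of lens 2 (overall magnification ≈ -1.8).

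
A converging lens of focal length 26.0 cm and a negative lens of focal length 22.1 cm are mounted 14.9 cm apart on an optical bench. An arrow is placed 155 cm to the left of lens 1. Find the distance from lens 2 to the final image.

Lens 1: 1/d_i1 = 1/f₁ − 1/d_o1 = 1/(26.0) − 1/(155) = 0.03201, so d_i1 = 31.24 cm.
The intermediate image is 31.24 cm to the right of lens 1, which lies 16.34 cm to the right of lens 2 — a virtual object — so d_o2 = −16.34 cm.
Lens 2 is diverging, so f₂ = −22.1 cm.
Lens 2: 1/d_i2 = 1/f₂ − 1/d_o2 = 1/(-22.1) − 1/(-16.34) = 0.01595, so d_i2 = 62.7 cm.
The final image is real, 62.7 cm to the right of lens 2 (overall magnification ≈ -0.77).

62.7 cm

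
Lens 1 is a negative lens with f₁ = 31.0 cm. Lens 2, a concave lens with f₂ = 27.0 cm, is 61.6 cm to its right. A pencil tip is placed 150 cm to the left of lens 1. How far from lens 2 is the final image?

20.6 cm

Lens 1 is diverging, so f₁ = −31.0 cm.
Lens 1: 1/d_i1 = 1/f₁ − 1/d_o1 = 1/(-31.0) − 1/(150) = -0.03892, so d_i1 = -25.69 cm.
The intermediate image is 25.69 cm to the left of lens 1 (virtual), which is 61.6 − (-25.69) = 87.29 cm to the left of lens 2, so d_o2 = +87.29 cm.
Lens 2 is diverging, so f₂ = −27.0 cm.
Lens 2: 1/d_i2 = 1/f₂ − 1/d_o2 = 1/(-27.0) − 1/(87.29) = -0.04849, so d_i2 = -20.6 cm.
The final image is virtual, 20.6 cm to the left of lens 2 (overall magnification ≈ 0.040).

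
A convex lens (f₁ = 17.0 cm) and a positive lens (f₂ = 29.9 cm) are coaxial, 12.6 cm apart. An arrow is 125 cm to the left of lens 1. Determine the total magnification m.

Lens 1: 1/d_i1 = 1/(17.0) − 1/(125) = 0.05082, so d_i1 = 19.68 cm; m₁ = −d_i1/d_o1 = -0.1574.
d_o2 = 12.6 − (19.68) = -7.080 cm (virtual object).
Lens 2: 1/d_i2 = 1/(29.9) − 1/(-7.080) = 0.1747, so d_i2 = 5.724 cm; m₂ = −d_i2/d_o2 = +0.8085.
m = m₁·m₂ = (-0.1574)(+0.8085) = -0.127.

m = -0.127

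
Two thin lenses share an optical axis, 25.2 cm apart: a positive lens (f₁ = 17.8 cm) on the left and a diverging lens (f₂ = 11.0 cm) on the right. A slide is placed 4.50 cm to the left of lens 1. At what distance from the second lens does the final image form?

8.13 cm

Lens 1: 1/d_i1 = 1/f₁ − 1/d_o1 = 1/(17.8) − 1/(4.50) = -0.1660, so d_i1 = -6.023 cm.
The intermediate image is 6.023 cm to the left of lens 1 (virtual), which is 25.2 − (-6.023) = 31.22 cm to the left of lens 2, so d_o2 = +31.22 cm.
Lens 2 is diverging, so f₂ = −11.0 cm.
Lens 2: 1/d_i2 = 1/f₂ − 1/d_o2 = 1/(-11.0) − 1/(31.22) = -0.1229, so d_i2 = -8.13 cm.
The final image is virtual, 8.13 cm to the left of lens 2 (overall magnification ≈ 0.35).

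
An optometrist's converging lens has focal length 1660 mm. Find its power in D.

P = +0.602 D

f = 166 cm = 1.66 m.
P = 1/f = 1/(1.66 m) = +0.602 D.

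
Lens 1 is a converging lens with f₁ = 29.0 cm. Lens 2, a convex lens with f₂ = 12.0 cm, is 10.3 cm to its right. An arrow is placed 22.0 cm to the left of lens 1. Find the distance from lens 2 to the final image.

13.6 cm

Lens 1: 1/d_i1 = 1/f₁ − 1/d_o1 = 1/(29.0) − 1/(22.0) = -0.01097, so d_i1 = -91.14 cm.
The intermediate image is 91.14 cm to the left of lens 1 (virtual), which is 10.3 − (-91.14) = 101.4 cm to the left of lens 2, so d_o2 = +101.4 cm.
Lens 2: 1/d_i2 = 1/f₂ − 1/d_o2 = 1/(12.0) − 1/(101.4) = 0.07347, so d_i2 = 13.6 cm.
The final image is real, 13.6 cm to the right of lens 2 (overall magnification ≈ -0.56).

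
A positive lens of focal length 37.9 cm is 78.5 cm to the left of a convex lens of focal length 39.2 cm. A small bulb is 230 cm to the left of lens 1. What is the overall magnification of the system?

m = -1.27

Lens 1: 1/d_i1 = 1/(37.9) − 1/(230) = 0.02204, so d_i1 = 45.38 cm; m₁ = −d_i1/d_o1 = -0.1973.
d_o2 = 78.5 − (45.38) = 33.12 cm.
Lens 2: 1/d_i2 = 1/(39.2) − 1/(33.12) = -0.004683, so d_i2 = -213.5 cm; m₂ = −d_i2/d_o2 = +6.447.
m = m₁·m₂ = (-0.1973)(+6.447) = -1.27.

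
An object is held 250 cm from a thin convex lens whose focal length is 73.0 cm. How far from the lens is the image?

Lens equation: 1/q = 1/f − 1/p = 1/(73.00) − 1/(250) = 0.01370 − 0.004000 = 0.009699, so q = 103 cm.
The image is real, inverted and reduced, on the far side of the lens.

103 cm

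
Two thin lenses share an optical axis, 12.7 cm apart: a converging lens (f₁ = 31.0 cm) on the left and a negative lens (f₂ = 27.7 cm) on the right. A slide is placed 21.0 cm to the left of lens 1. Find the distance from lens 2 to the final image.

Lens 1: 1/d_i1 = 1/f₁ − 1/d_o1 = 1/(31.0) − 1/(21.0) = -0.01536, so d_i1 = -65.10 cm.
The intermediate image is 65.10 cm to the left of lens 1 (virtual), which is 12.7 − (-65.10) = 77.80 cm to the left of lens 2, so d_o2 = +77.80 cm.
Lens 2 is diverging, so f₂ = −27.7 cm.
Lens 2: 1/d_i2 = 1/f₂ − 1/d_o2 = 1/(-27.7) − 1/(77.80) = -0.04895, so d_i2 = -20.4 cm.
The final image is virtual, 20.4 cm to the left of lens 2 (overall magnification ≈ 0.81).

20.4 cm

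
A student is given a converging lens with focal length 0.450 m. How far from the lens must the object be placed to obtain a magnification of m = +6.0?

m = −d_i/d_o ⇒ d_i = −m·d_o.
1/f = 1/d_o + 1/d_i = 1/d_o − 1/(m·d_o) = (1 − 1/m)/d_o, so d_o = f(1 − 1/m) = (0.4500)(1 − 1/(+6.0)) = 0.375 m.

0.375 m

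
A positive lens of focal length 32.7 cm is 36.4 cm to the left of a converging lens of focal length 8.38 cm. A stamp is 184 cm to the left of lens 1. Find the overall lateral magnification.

Lens 1: 1/d_i1 = 1/(32.7) − 1/(184) = 0.02515, so d_i1 = 39.77 cm; m₁ = −d_i1/d_o1 = -0.2161.
d_o2 = 36.4 − (39.77) = -3.370 cm (virtual object).
Lens 2: 1/d_i2 = 1/(8.38) − 1/(-3.370) = 0.4161, so d_i2 = 2.403 cm; m₂ = −d_i2/d_o2 = +0.7132.
m = m₁·m₂ = (-0.2161)(+0.7132) = -0.154.

m = -0.154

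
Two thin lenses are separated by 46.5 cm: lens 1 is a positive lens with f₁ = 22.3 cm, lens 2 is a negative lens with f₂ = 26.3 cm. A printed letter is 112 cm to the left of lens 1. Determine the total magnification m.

Lens 1: 1/d_i1 = 1/(22.3) − 1/(112) = 0.03591, so d_i1 = 27.84 cm; m₁ = −d_i1/d_o1 = -0.2486.
d_o2 = 46.5 − (27.84) = 18.66 cm.
f₂ = −26.3 cm (diverging).
Lens 2: 1/d_i2 = 1/(-26.3) − 1/(18.66) = -0.09161, so d_i2 = -10.92 cm; m₂ = −d_i2/d_o2 = +0.5850.
m = m₁·m₂ = (-0.2486)(+0.5850) = -0.145.

m = -0.145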